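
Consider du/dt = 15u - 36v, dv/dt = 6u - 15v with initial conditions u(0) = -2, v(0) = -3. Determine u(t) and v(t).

u(t) = 12e^(3t) - 14e^(-3t), v(t) = 4e^(3t) - 7e^(-3t)

Coefficient matrix A = [[15, -36], [6, -15]].
Characteristic polynomial det(A - λI) = λ^2 - 9 = 0.
Eigenvalues λ = 3, -3.
For λ=3: (A-λI) row 1 is [12, -36], so an eigenvector is (3, 1).
For λ=-3: (A-λI) row 1 is [18, -36], so an eigenvector is (2, 1).
General solution: c_1e^(3t)(3,1) + c_2e^(-3t)(2,1).
Applying u(0)=-2, v(0)=-3 gives c_1=4, c_2=-7.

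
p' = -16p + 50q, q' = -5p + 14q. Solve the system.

Coefficient matrix A = [[-16, 50], [-5, 14]].
Characteristic polynomial det(A - λI) = λ^2 + 2λ + 26 = 0.
Eigenvalues λ = -1 ± 5i (complex conjugate pair).
For λ=-1+5i: an eigenvector is (3,1) - i(1,0) = (3 - i, 1).
A real fundamental pair from Re and Im of e^((-1+5i)t)v: X_1 = e^(-t)(cos(5t)·(3,1) + sin(5t)·(1,0)), X_2 = e^(-t)(sin(5t)·(3,1) - cos(5t)·(1,0)).
General solution: K_1X_1 + K_2X_2.

p(t) = K_1e^(-t)sin(5t) + 3K_1e^(-t)cos(5t) + 3K_2e^(-t)sin(5t) - K_2e^(-t)cos(5t), q(t) = K_1e^(-t)cos(5t) + K_2e^(-t)sin(5t)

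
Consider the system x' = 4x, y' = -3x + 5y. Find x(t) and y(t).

Coefficient matrix A = [[4, 0], [-3, 5]].
Characteristic polynomial det(A - λI) = λ^2 - 9λ + 20 = 0.
Eigenvalues λ = 5, 4.
For λ=5: (A-λI) row 1 is [-1, 0], so an eigenvector is (0, -1).
For λ=4: (A-λI) row 2 is [-3, 1], so an eigenvector is (1, 3).
General solution: c_1e^(5t)(0,-1) + c_2e^(4t)(1,3).

x(t) = c_2e^(4t), y(t) = -c_1e^(5t) + 3c_2e^(4t)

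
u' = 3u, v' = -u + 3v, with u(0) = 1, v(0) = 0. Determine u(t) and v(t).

Coefficient matrix A = [[3, 0], [-1, 3]].
Characteristic polynomial det(A - λI) = λ^2 - 6λ + 9 = 0.
Single eigenvalue λ = 3 with algebraic multiplicity 2.
Eigenvector v = (0,1); generalized eigenvector w with (A-λI)w=v is (-1,2).
General solution: e^(3t)[C_1·v + C_2·(t·v + w)].
Applying u(0)=1, v(0)=0 gives C_1=2, C_2=-1.

u(t) = e^(3t), v(t) = -te^(3t)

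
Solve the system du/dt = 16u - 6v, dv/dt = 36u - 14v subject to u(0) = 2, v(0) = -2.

u(t) = 8e^(4t) - 6e^(-2t), v(t) = 16e^(4t) - 18e^(-2t)

Coefficient matrix A = [[16, -6], [36, -14]].
Characteristic polynomial det(A - λI) = λ^2 - 2λ - 8 = 0.
Eigenvalues λ = 4, -2.
For λ=4: (A-λI) row 1 is [12, -6], so an eigenvector is (-1, -2).
For λ=-2: (A-λI) row 1 is [18, -6], so an eigenvector is (1, 3).
General solution: K_1e^(4t)(-1,-2) + K_2e^(-2t)(1,3).
Applying u(0)=2, v(0)=-2 gives K_1=-8, K_2=-6.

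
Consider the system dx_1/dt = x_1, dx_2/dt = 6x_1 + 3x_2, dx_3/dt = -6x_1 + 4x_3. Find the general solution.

x_1(t) = c_1e^(t), x_2(t) = -3c_1e^(t) + c_2e^(3t), x_3(t) = 2c_1e^(t) + c_3e^(4t)

Coefficient matrix A = [[1, 0, 0], [6, 3, 0], [-6, 0, 4]].
det(A - λI) = 0 gives eigenvalues λ = 1, 3, 4.
For λ=1: eigenvector (1,-3,2).
For λ=3: eigenvector (0,1,0).
For λ=4: eigenvector (0,0,1).
General solution: c_1e^(t)(1,-3,2) + c_2e^(3t)(0,1,0) + c_3e^(4t)(0,0,1).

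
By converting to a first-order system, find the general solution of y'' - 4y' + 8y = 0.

Let x_1 = y, x_2 = y'. Then x_1' = x_2 and x_2' = -8x_1 + 4x_2.
A = [[0,1],[-8,4]]; det(A-λI) = λ^2 - 4λ + 8.
Eigenvalues λ = 2 ± 2i.

y(t) = C_1e^(2t)cos(2t) + C_2e^(2t)sin(2t)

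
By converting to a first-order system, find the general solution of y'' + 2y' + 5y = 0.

y(t) = C_1e^(-t)cos(2t) + C_2e^(-t)sin(2t)

Let x_1 = y, x_2 = y'. Then x_1' = x_2 and x_2' = -5x_1 - 2x_2.
A = [[0,1],[-5,-2]]; det(A-λI) = λ^2 + 2λ + 5.
Eigenvalues λ = -1 ± 2i.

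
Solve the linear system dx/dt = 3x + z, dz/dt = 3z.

Coefficient matrix A = [[3, 1], [0, 3]].
Characteristic polynomial det(A - λI) = λ^2 - 6λ + 9 = 0.
Single eigenvalue λ = 3 with algebraic multiplicity 2.
Eigenvector v = (-1,0); generalized eigenvector w with (A-λI)w=v is (1,-1).
General solution: e^(3t)[K_1·v + K_2·(t·v + w)].

x(t) = -K_1e^(3t) - K_2te^(3t) + K_2e^(3t), z(t) = -K_2e^(3t)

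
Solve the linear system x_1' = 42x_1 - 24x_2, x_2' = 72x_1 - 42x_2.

Coefficient matrix A = [[42, -24], [72, -42]].
Characteristic polynomial det(A - λI) = λ^2 - 36 = 0.
Eigenvalues λ = 6, -6.
For λ=6: (A-λI) row 1 is [36, -24], so an eigenvector is (2, 3).
For λ=-6: (A-λI) row 1 is [48, -24], so an eigenvector is (1, 2).
General solution: C_1e^(6t)(2,3) + C_2e^(-6t)(1,2).

x_1(t) = 2C_1e^(6t) + C_2e^(-6t), x_2(t) = 3C_1e^(6t) + 2C_2e^(-6t)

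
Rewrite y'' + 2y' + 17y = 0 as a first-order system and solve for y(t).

Let x_1 = y, x_2 = y'. Then x_1' = x_2 and x_2' = -17x_1 - 2x_2.
A = [[0,1],[-17,-2]]; det(A-λI) = λ^2 + 2λ + 17.
Eigenvalues λ = -1 ± 4i.

y(t) = c_1e^(-t)cos(4t) + c_2e^(-t)sin(4t)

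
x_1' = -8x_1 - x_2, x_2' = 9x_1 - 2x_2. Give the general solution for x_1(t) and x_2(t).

Coefficient matrix A = [[-8, -1], [9, -2]].
Characteristic polynomial det(A - λI) = λ^2 + 10λ + 25 = 0.
Single eigenvalue λ = -5 with algebraic multiplicity 2.
Eigenvector v = (-1,3); generalized eigenvector w with (A-λI)w=v is (1,-2).
General solution: e^(-5t)[K_1·v + K_2·(t·v + w)].

x_1(t) = -K_1e^(-5t) - K_2te^(-5t) + K_2e^(-5t), x_2(t) = 3K_1e^(-5t) + 3K_2te^(-5t) - 2K_2e^(-5t)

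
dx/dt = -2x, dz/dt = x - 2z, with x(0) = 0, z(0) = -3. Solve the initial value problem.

Coefficient matrix A = [[-2, 0], [1, -2]].
Characteristic polynomial det(A - λI) = λ^2 + 4λ + 4 = 0.
Single eigenvalue λ = -2 with algebraic multiplicity 2.
Eigenvector v = (0,-1); generalized eigenvector w with (A-λI)w=v is (-1,2).
General solution: e^(-2t)[K_1·v + K_2·(t·v + w)].
Applying x(0)=0, z(0)=-3 gives K_1=3, K_2=0.

x(t) = 0, z(t) = -3e^(-2t)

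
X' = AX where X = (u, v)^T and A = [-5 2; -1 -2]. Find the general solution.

Coefficient matrix A = [[-5, 2], [-1, -2]].
Characteristic polynomial det(A - λI) = λ^2 + 7λ + 12 = 0.
Eigenvalues λ = -4, -3.
For λ=-4: (A-λI) row 1 is [-1, 2], so an eigenvector is (-2, -1).
For λ=-3: (A-λI) row 1 is [-2, 2], so an eigenvector is (1, 1).
General solution: c_1e^(-4t)(-2,-1) + c_2e^(-3t)(1,1).

u(t) = -2c_1e^(-4t) + c_2e^(-3t), v(t) = -c_1e^(-4t) + c_2e^(-3t)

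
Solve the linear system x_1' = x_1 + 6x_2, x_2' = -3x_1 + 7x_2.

Coefficient matrix A = [[1, 6], [-3, 7]].
Characteristic polynomial det(A - λI) = λ^2 - 8λ + 25 = 0.
Eigenvalues λ = 4 ± 3i (complex conjugate pair).
For λ=4+3i: an eigenvector is (1,0) - i(-1,-1) = (1 + i, 0 + i).
A real fundamental pair from Re and Im of e^((4+3i)t)v: X_1 = e^(4t)(cos(3t)·(1,0) + sin(3t)·(-1,-1)), X_2 = e^(4t)(sin(3t)·(1,0) - cos(3t)·(-1,-1)).
General solution: c_1X_1 + c_2X_2.

x_1(t) = -c_1e^(4t)sin(3t) + c_1e^(4t)cos(3t) + c_2e^(4t)sin(3t) + c_2e^(4t)cos(3t), x_2(t) = -c_1e^(4t)sin(3t) + c_2e^(4t)cos(3t)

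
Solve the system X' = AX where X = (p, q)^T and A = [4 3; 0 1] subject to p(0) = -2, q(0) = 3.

p(t) = e^(4t) - 3e^(t), q(t) = 3e^(t)

Coefficient matrix A = [[4, 3], [0, 1]].
Characteristic polynomial det(A - λI) = λ^2 - 5λ + 4 = 0.
Eigenvalues λ = 4, 1.
For λ=4: (A-λI) row 1 is [0, 3], so an eigenvector is (1, 0).
For λ=1: (A-λI) row 1 is [3, 3], so an eigenvector is (-1, 1).
General solution: C_1e^(4t)(1,0) + C_2e^(t)(-1,1).
Applying p(0)=-2, q(0)=3 gives C_1=1, C_2=3.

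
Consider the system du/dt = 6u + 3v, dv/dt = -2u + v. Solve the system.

u(t) = 3C_1e^(4t) - C_2e^(3t), v(t) = -2C_1e^(4t) + C_2e^(3t)

Coefficient matrix A = [[6, 3], [-2, 1]].
Characteristic polynomial det(A - λI) = λ^2 - 7λ + 12 = 0.
Eigenvalues λ = 4, 3.
For λ=4: (A-λI) row 1 is [2, 3], so an eigenvector is (3, -2).
For λ=3: (A-λI) row 1 is [3, 3], so an eigenvector is (-1, 1).
General solution: C_1e^(4t)(3,-2) + C_2e^(3t)(-1,1).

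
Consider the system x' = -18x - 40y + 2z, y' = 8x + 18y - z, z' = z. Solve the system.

x(t) = 5K_1e^(-2t) - 2K_2e^(2t) - 2K_3e^(t), y(t) = -2K_1e^(-2t) + K_2e^(2t) + K_3e^(t), z(t) = K_3e^(t)

Coefficient matrix A = [[-18, -40, 2], [8, 18, -1], [0, 0, 1]].
det(A - λI) = 0 gives eigenvalues λ = -2, 2, 1.
For λ=-2: eigenvector (5,-2,0).
For λ=2: eigenvector (-2,1,0).
For λ=1: eigenvector (-2,1,1).
General solution: K_1e^(-2t)(5,-2,0) + K_2e^(2t)(-2,1,0) + K_3e^(t)(-2,1,1).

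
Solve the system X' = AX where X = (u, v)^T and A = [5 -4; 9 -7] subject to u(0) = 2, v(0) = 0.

u(t) = 12te^(-t) + 2e^(-t), v(t) = 18te^(-t)

Coefficient matrix A = [[5, -4], [9, -7]].
Characteristic polynomial det(A - λI) = λ^2 + 2λ + 1 = 0.
Single eigenvalue λ = -1 with algebraic multiplicity 2.
Eigenvector v = (-2,-3); generalized eigenvector w with (A-λI)w=v is (-1,-1).
General solution: e^(-t)[c_1·v + c_2·(t·v + w)].
Applying u(0)=2, v(0)=0 gives c_1=2, c_2=-6.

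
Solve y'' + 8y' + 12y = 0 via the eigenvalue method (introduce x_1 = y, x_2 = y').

Let x_1 = y, x_2 = y'. Then x_1' = x_2 and x_2' = -12x_1 - 8x_2.
A = [[0,1],[-12,-8]]; det(A-λI) = λ^2 + 8λ + 12.
Eigenvalues λ = -2, -6 with eigenvectors (1,-2), (1,-6).

y(t) = c_1e^(-2t) + c_2e^(-6t)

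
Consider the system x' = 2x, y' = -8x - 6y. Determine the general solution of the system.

Coefficient matrix A = [[2, 0], [-8, -6]].
Characteristic polynomial det(A - λI) = λ^2 + 4λ - 12 = 0.
Eigenvalues λ = -6, 2.
For λ=-6: (A-λI) row 1 is [8, 0], so an eigenvector is (0, 1).
For λ=2: (A-λI) row 2 is [-8, -8], so an eigenvector is (1, -1).
General solution: C_1e^(-6t)(0,1) + C_2e^(2t)(1,-1).

x(t) = C_2e^(2t), y(t) = C_1e^(-6t) - C_2e^(2t)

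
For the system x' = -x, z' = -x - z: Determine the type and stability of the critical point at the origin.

A = [[-1,0],[-1,-1]]; det(A-λI) = λ^2 + 2λ + 1.
repeated λ = -1 with a single eigenvector.

stable improper node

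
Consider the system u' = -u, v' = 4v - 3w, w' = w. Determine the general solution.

u(t) = C_1e^(-t), v(t) = C_2e^(4t) + C_3e^(t), w(t) = C_3e^(t)

Coefficient matrix A = [[-1, 0, 0], [0, 4, -3], [0, 0, 1]].
det(A - λI) = 0 gives eigenvalues λ = -1, 4, 1.
For λ=-1: eigenvector (1,0,0).
For λ=4: eigenvector (0,1,0).
For λ=1: eigenvector (0,1,1).
General solution: C_1e^(-t)(1,0,0) + C_2e^(4t)(0,1,0) + C_3e^(t)(0,1,1).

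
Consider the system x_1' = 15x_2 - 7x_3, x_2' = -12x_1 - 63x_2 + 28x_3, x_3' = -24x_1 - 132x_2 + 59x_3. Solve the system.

Coefficient matrix A = [[0, 15, -7], [-12, -63, 28], [-24, -132, 59]].
det(A - λI) = 0 gives eigenvalues λ = -3, -4, 3.
For λ=-3: eigenvector (1,-3,-6).
For λ=-4: eigenvector (-1,4,8).
For λ=3: eigenvector (-1,4,9).
General solution: c_1e^(-3t)(1,-3,-6) + c_2e^(-4t)(-1,4,8) + c_3e^(3t)(-1,4,9).

x_1(t) = c_1e^(-3t) - c_2e^(-4t) - c_3e^(3t), x_2(t) = -3c_1e^(-3t) + 4c_2e^(-4t) + 4c_3e^(3t), x_3(t) = -6c_1e^(-3t) + 8c_2e^(-4t) + 9c_3e^(3t)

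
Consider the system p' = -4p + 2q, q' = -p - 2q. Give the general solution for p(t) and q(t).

Coefficient matrix A = [[-4, 2], [-1, -2]].
Characteristic polynomial det(A - λI) = λ^2 + 6λ + 10 = 0.
Eigenvalues λ = -3 ± i (complex conjugate pair).
For λ=-3+i: an eigenvector is (-1,0) - i(1,1) = (-1 - i, 0 - i).
A real fundamental pair from Re and Im of e^((-3+i)t)v: X_1 = e^(-3t)(cos(t)·(-1,0) + sin(t)·(1,1)), X_2 = e^(-3t)(sin(t)·(-1,0) - cos(t)·(1,1)).
General solution: c_1X_1 + c_2X_2.

p(t) = c_1e^(-3t)sin(t) - c_1e^(-3t)cos(t) - c_2e^(-3t)sin(t) - c_2e^(-3t)cos(t), q(t) = c_1e^(-3t)sin(t) - c_2e^(-3t)cos(t)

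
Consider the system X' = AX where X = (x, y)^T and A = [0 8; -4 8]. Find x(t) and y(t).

x(t) = -c_1e^(4t)sin(4t) + c_1e^(4t)cos(4t) + c_2e^(4t)sin(4t) + c_2e^(4t)cos(4t), y(t) = -c_1e^(4t)sin(4t) + c_2e^(4t)cos(4t)

Coefficient matrix A = [[0, 8], [-4, 8]].
Characteristic polynomial det(A - λI) = λ^2 - 8λ + 32 = 0.
Eigenvalues λ = 4 ± 4i (complex conjugate pair).
For λ=4+4i: an eigenvector is (1,0) - i(-1,-1) = (1 + i, 0 + i).
A real fundamental pair from Re and Im of e^((4+4i)t)v: X_1 = e^(4t)(cos(4t)·(1,0) + sin(4t)·(-1,-1)), X_2 = e^(4t)(sin(4t)·(1,0) - cos(4t)·(-1,-1)).
General solution: c_1X_1 + c_2X_2.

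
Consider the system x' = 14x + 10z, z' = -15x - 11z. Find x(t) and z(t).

Coefficient matrix A = [[14, 10], [-15, -11]].
Characteristic polynomial det(A - λI) = λ^2 - 3λ - 4 = 0.
Eigenvalues λ = 4, -1.
For λ=4: (A-λI) row 1 is [10, 10], so an eigenvector is (1, -1).
For λ=-1: (A-λI) row 1 is [15, 10], so an eigenvector is (-2, 3).
General solution: C_1e^(4t)(1,-1) + C_2e^(-t)(-2,3).

x(t) = C_1e^(4t) - 2C_2e^(-t), z(t) = -C_1e^(4t) + 3C_2e^(-t)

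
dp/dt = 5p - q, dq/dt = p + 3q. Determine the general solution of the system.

p(t) = -C_1e^(4t) - C_2te^(4t) - 3C_2e^(4t), q(t) = -C_1e^(4t) - C_2te^(4t) - 2C_2e^(4t)

Coefficient matrix A = [[5, -1], [1, 3]].
Characteristic polynomial det(A - λI) = λ^2 - 8λ + 16 = 0.
Single eigenvalue λ = 4 with algebraic multiplicity 2.
Eigenvector v = (-1,-1); generalized eigenvector w with (A-λI)w=v is (-3,-2).
General solution: e^(4t)[C_1·v + C_2·(t·v + w)].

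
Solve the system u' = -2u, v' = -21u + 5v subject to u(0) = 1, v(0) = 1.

u(t) = e^(-2t), v(t) = -2e^(5t) + 3e^(-2t)

Coefficient matrix A = [[-2, 0], [-21, 5]].
Characteristic polynomial det(A - λI) = λ^2 - 3λ - 10 = 0.
Eigenvalues λ = -2, 5.
For λ=-2: (A-λI) row 2 is [-21, 7], so an eigenvector is (-1, -3).
For λ=5: (A-λI) row 1 is [-7, 0], so an eigenvector is (0, -1).
General solution: C_1e^(-2t)(-1,-3) + C_2e^(5t)(0,-1).
Applying u(0)=1, v(0)=1 gives C_1=-1, C_2=2.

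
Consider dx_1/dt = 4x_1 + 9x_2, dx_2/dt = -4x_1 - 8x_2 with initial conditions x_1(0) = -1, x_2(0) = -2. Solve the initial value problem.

Coefficient matrix A = [[4, 9], [-4, -8]].
Characteristic polynomial det(A - λI) = λ^2 + 4λ + 4 = 0.
Single eigenvalue λ = -2 with algebraic multiplicity 2.
Eigenvector v = (-3,2); generalized eigenvector w with (A-λI)w=v is (1,-1).
General solution: e^(-2t)[C_1·v + C_2·(t·v + w)].
Applying x_1(0)=-1, x_2(0)=-2 gives C_1=3, C_2=8.

x_1(t) = -24te^(-2t) - e^(-2t), x_2(t) = 16te^(-2t) - 2e^(-2t)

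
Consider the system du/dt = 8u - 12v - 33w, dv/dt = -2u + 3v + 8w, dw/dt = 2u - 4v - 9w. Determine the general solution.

Coefficient matrix A = [[8, -12, -33], [-2, 3, 8], [2, -4, -9]].
det(A - λI) = 0 gives eigenvalues λ = 1, -1, 2.
For λ=1: eigenvector (3,-1,1).
For λ=-1: eigenvector (6,-1,2).
For λ=2: eigenvector (7,-2,2).
General solution: c_1e^(t)(3,-1,1) + c_2e^(-t)(6,-1,2) + c_3e^(2t)(7,-2,2).

u(t) = 3c_1e^(t) + 6c_2e^(-t) + 7c_3e^(2t), v(t) = -c_1e^(t) - c_2e^(-t) - 2c_3e^(2t), w(t) = c_1e^(t) + 2c_2e^(-t) + 2c_3e^(2t)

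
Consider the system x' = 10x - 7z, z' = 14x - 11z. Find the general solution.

x(t) = C_1e^(3t) - C_2e^(-4t), z(t) = C_1e^(3t) - 2C_2e^(-4t)

Coefficient matrix A = [[10, -7], [14, -11]].
Characteristic polynomial det(A - λI) = λ^2 + λ - 12 = 0.
Eigenvalues λ = 3, -4.
For λ=3: (A-λI) row 1 is [7, -7], so an eigenvector is (1, 1).
For λ=-4: (A-λI) row 1 is [14, -7], so an eigenvector is (-1, -2).
General solution: C_1e^(3t)(1,1) + C_2e^(-4t)(-1,-2).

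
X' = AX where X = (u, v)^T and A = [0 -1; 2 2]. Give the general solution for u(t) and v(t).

u(t) = C_1e^(t)sin(t) - C_2e^(t)cos(t), v(t) = -C_1e^(t)sin(t) - C_1e^(t)cos(t) - C_2e^(t)sin(t) + C_2e^(t)cos(t)

Coefficient matrix A = [[0, -1], [2, 2]].
Characteristic polynomial det(A - λI) = λ^2 - 2λ + 2 = 0.
Eigenvalues λ = 1 ± i (complex conjugate pair).
For λ=1+i: an eigenvector is (0,-1) - i(1,-1) = (0 - i, -1 + i).
A real fundamental pair from Re and Im of e^((1+i)t)v: X_1 = e^(t)(cos(t)·(0,-1) + sin(t)·(1,-1)), X_2 = e^(t)(sin(t)·(0,-1) - cos(t)·(1,-1)).
General solution: C_1X_1 + C_2X_2.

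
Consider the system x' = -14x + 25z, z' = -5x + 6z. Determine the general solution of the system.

Coefficient matrix A = [[-14, 25], [-5, 6]].
Characteristic polynomial det(A - λI) = λ^2 + 8λ + 41 = 0.
Eigenvalues λ = -4 ± 5i (complex conjugate pair).
For λ=-4+5i: an eigenvector is (-2,-1) - i(-1,0) = (-2 + i, -1).
A real fundamental pair from Re and Im of e^((-4+5i)t)v: X_1 = e^(-4t)(cos(5t)·(-2,-1) + sin(5t)·(-1,0)), X_2 = e^(-4t)(sin(5t)·(-2,-1) - cos(5t)·(-1,0)).
General solution: c_1X_1 + c_2X_2.

x(t) = -c_1e^(-4t)sin(5t) - 2c_1e^(-4t)cos(5t) - 2c_2e^(-4t)sin(5t) + c_2e^(-4t)cos(5t), z(t) = -c_1e^(-4t)cos(5t) - c_2e^(-4t)sin(5t)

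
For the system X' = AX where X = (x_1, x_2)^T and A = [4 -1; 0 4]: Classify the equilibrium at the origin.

unstable improper node

A = [[4,-1],[0,4]]; det(A-λI) = λ^2 - 8λ + 16.
repeated λ = 4 with a single eigenvector.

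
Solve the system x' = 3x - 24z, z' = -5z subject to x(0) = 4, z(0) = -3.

Coefficient matrix A = [[3, -24], [0, -5]].
Characteristic polynomial det(A - λI) = λ^2 + 2λ - 15 = 0.
Eigenvalues λ = -5, 3.
For λ=-5: (A-λI) row 1 is [8, -24], so an eigenvector is (-3, -1).
For λ=3: (A-λI) row 1 is [0, -24], so an eigenvector is (-1, 0).
General solution: K_1e^(-5t)(-3,-1) + K_2e^(3t)(-1,0).
Applying x(0)=4, z(0)=-3 gives K_1=3, K_2=-13.

x(t) = 13e^(3t) - 9e^(-5t), z(t) = -3e^(-5t)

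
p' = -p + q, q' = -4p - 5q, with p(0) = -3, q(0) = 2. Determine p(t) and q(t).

p(t) = -4te^(-3t) - 3e^(-3t), q(t) = 8te^(-3t) + 2e^(-3t)

Coefficient matrix A = [[-1, 1], [-4, -5]].
Characteristic polynomial det(A - λI) = λ^2 + 6λ + 9 = 0.
Single eigenvalue λ = -3 with algebraic multiplicity 2.
Eigenvector v = (1,-2); generalized eigenvector w with (A-λI)w=v is (0,1).
General solution: e^(-3t)[K_1·v + K_2·(t·v + w)].
Applying p(0)=-3, q(0)=2 gives K_1=-3, K_2=-4.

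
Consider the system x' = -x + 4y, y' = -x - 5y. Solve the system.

x(t) = 2C_1e^(-3t) + 2C_2te^(-3t) - C_2e^(-3t), y(t) = -C_1e^(-3t) - C_2te^(-3t) + C_2e^(-3t)

Coefficient matrix A = [[-1, 4], [-1, -5]].
Characteristic polynomial det(A - λI) = λ^2 + 6λ + 9 = 0.
Single eigenvalue λ = -3 with algebraic multiplicity 2.
Eigenvector v = (2,-1); generalized eigenvector w with (A-λI)w=v is (-1,1).
General solution: e^(-3t)[C_1·v + C_2·(t·v + w)].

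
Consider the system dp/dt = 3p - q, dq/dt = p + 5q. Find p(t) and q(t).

Coefficient matrix A = [[3, -1], [1, 5]].
Characteristic polynomial det(A - λI) = λ^2 - 8λ + 16 = 0.
Single eigenvalue λ = 4 with algebraic multiplicity 2.
Eigenvector v = (-1,1); generalized eigenvector w with (A-λI)w=v is (-1,2).
General solution: e^(4t)[c_1·v + c_2·(t·v + w)].

p(t) = -c_1e^(4t) - c_2te^(4t) - c_2e^(4t), q(t) = c_1e^(4t) + c_2te^(4t) + 2c_2e^(4t)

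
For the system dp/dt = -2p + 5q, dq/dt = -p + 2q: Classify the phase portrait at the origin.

center

A = [[-2,5],[-1,2]]; det(A-λI) = λ^2 + 1.
λ = 0 ± i: zero real part.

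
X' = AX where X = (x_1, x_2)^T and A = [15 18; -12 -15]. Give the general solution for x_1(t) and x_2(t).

x_1(t) = -K_1e^(-3t) + 3K_2e^(3t), x_2(t) = K_1e^(-3t) - 2K_2e^(3t)

Coefficient matrix A = [[15, 18], [-12, -15]].
Characteristic polynomial det(A - λI) = λ^2 - 9 = 0.
Eigenvalues λ = -3, 3.
For λ=-3: (A-λI) row 1 is [18, 18], so an eigenvector is (-1, 1).
For λ=3: (A-λI) row 1 is [12, 18], so an eigenvector is (3, -2).
General solution: K_1e^(-3t)(-1,1) + K_2e^(3t)(3,-2).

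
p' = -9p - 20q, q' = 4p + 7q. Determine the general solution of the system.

p(t) = c_1e^(-t)sin(4t) + 2c_1e^(-t)cos(4t) + 2c_2e^(-t)sin(4t) - c_2e^(-t)cos(4t), q(t) = -c_1e^(-t)cos(4t) - c_2e^(-t)sin(4t)

Coefficient matrix A = [[-9, -20], [4, 7]].
Characteristic polynomial det(A - λI) = λ^2 + 2λ + 17 = 0.
Eigenvalues λ = -1 ± 4i (complex conjugate pair).
For λ=-1+4i: an eigenvector is (2,-1) - i(1,0) = (2 - i, -1).
A real fundamental pair from Re and Im of e^((-1+4i)t)v: X_1 = e^(-t)(cos(4t)·(2,-1) + sin(4t)·(1,0)), X_2 = e^(-t)(sin(4t)·(2,-1) - cos(4t)·(1,0)).
General solution: c_1X_1 + c_2X_2.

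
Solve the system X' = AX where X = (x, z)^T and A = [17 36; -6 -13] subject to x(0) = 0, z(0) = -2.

x(t) = -12e^(5t) + 12e^(-t), z(t) = 4e^(5t) - 6e^(-t)

Coefficient matrix A = [[17, 36], [-6, -13]].
Characteristic polynomial det(A - λI) = λ^2 - 4λ - 5 = 0.
Eigenvalues λ = 5, -1.
For λ=5: (A-λI) row 1 is [12, 36], so an eigenvector is (3, -1).
For λ=-1: (A-λI) row 1 is [18, 36], so an eigenvector is (-2, 1).
General solution: C_1e^(5t)(3,-1) + C_2e^(-t)(-2,1).
Applying x(0)=0, z(0)=-2 gives C_1=-4, C_2=-6.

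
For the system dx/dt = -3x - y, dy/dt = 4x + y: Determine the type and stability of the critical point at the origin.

A = [[-3,-1],[4,1]]; det(A-λI) = λ^2 + 2λ + 1.
repeated λ = -1 with a single eigenvector.

stable improper node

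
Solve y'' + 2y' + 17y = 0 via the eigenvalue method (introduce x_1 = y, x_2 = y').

y(t) = c_1e^(-t)cos(4t) + c_2e^(-t)sin(4t)

Let x_1 = y, x_2 = y'. Then x_1' = x_2 and x_2' = -17x_1 - 2x_2.
A = [[0,1],[-17,-2]]; det(A-λI) = λ^2 + 2λ + 17.
Eigenvalues λ = -1 ± 4i.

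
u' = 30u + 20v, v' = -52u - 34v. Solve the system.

u(t) = -2K_1e^(-2t)sin(4t) + K_1e^(-2t)cos(4t) + K_2e^(-2t)sin(4t) + 2K_2e^(-2t)cos(4t), v(t) = 3K_1e^(-2t)sin(4t) - 2K_1e^(-2t)cos(4t) - 2K_2e^(-2t)sin(4t) - 3K_2e^(-2t)cos(4t)

Coefficient matrix A = [[30, 20], [-52, -34]].
Characteristic polynomial det(A - λI) = λ^2 + 4λ + 20 = 0.
Eigenvalues λ = -2 ± 4i (complex conjugate pair).
For λ=-2+4i: an eigenvector is (1,-2) - i(-2,3) = (1 + 2i, -2 - 3i).
A real fundamental pair from Re and Im of e^((-2+4i)t)v: X_1 = e^(-2t)(cos(4t)·(1,-2) + sin(4t)·(-2,3)), X_2 = e^(-2t)(sin(4t)·(1,-2) - cos(4t)·(-2,3)).
General solution: K_1X_1 + K_2X_2.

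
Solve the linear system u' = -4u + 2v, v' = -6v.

Coefficient matrix A = [[-4, 2], [0, -6]].
Characteristic polynomial det(A - λI) = λ^2 + 10λ + 24 = 0.
Eigenvalues λ = -6, -4.
For λ=-6: (A-λI) row 1 is [2, 2], so an eigenvector is (-1, 1).
For λ=-4: (A-λI) row 1 is [0, 2], so an eigenvector is (-1, 0).
General solution: K_1e^(-6t)(-1,1) + K_2e^(-4t)(-1,0).

u(t) = -K_1e^(-6t) - K_2e^(-4t), v(t) = K_1e^(-6t)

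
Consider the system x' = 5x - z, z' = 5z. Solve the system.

x(t) = -C_1e^(5t) - C_2te^(5t) + 2C_2e^(5t), z(t) = C_2e^(5t)

Coefficient matrix A = [[5, -1], [0, 5]].
Characteristic polynomial det(A - λI) = λ^2 - 10λ + 25 = 0.
Single eigenvalue λ = 5 with algebraic multiplicity 2.
Eigenvector v = (-1,0); generalized eigenvector w with (A-λI)w=v is (2,1).
General solution: e^(5t)[C_1·v + C_2·(t·v + w)].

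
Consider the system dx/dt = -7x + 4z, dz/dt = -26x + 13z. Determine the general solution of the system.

x(t) = K_1e^(3t)sin(2t) + K_1e^(3t)cos(2t) + K_2e^(3t)sin(2t) - K_2e^(3t)cos(2t), z(t) = 2K_1e^(3t)sin(2t) + 3K_1e^(3t)cos(2t) + 3K_2e^(3t)sin(2t) - 2K_2e^(3t)cos(2t)

Coefficient matrix A = [[-7, 4], [-26, 13]].
Characteristic polynomial det(A - λI) = λ^2 - 6λ + 13 = 0.
Eigenvalues λ = 3 ± 2i (complex conjugate pair).
For λ=3+2i: an eigenvector is (1,3) - i(1,2) = (1 - i, 3 - 2i).
A real fundamental pair from Re and Im of e^((3+2i)t)v: X_1 = e^(3t)(cos(2t)·(1,3) + sin(2t)·(1,2)), X_2 = e^(3t)(sin(2t)·(1,3) - cos(2t)·(1,2)).
General solution: K_1X_1 + K_2X_2.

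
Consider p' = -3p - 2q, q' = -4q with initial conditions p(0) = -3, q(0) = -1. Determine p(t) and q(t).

Coefficient matrix A = [[-3, -2], [0, -4]].
Characteristic polynomial det(A - λI) = λ^2 + 7λ + 12 = 0.
Eigenvalues λ = -4, -3.
For λ=-4: (A-λI) row 1 is [1, -2], so an eigenvector is (2, 1).
For λ=-3: (A-λI) row 1 is [0, -2], so an eigenvector is (1, 0).
General solution: c_1e^(-4t)(2,1) + c_2e^(-3t)(1,0).
Applying p(0)=-3, q(0)=-1 gives c_1=-1, c_2=-1.

p(t) = -e^(-3t) - 2e^(-4t), q(t) = -e^(-4t)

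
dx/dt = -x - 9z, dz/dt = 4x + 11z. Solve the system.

Coefficient matrix A = [[-1, -9], [4, 11]].
Characteristic polynomial det(A - λI) = λ^2 - 10λ + 25 = 0.
Single eigenvalue λ = 5 with algebraic multiplicity 2.
Eigenvector v = (-3,2); generalized eigenvector w with (A-λI)w=v is (2,-1).
General solution: e^(5t)[K_1·v + K_2·(t·v + w)].

x(t) = -3K_1e^(5t) - 3K_2te^(5t) + 2K_2e^(5t), z(t) = 2K_1e^(5t) + 2K_2te^(5t) - K_2e^(5t)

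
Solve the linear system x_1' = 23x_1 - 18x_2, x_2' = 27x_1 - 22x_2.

x_1(t) = 2K_1e^(-4t) + K_2e^(5t), x_2(t) = 3K_1e^(-4t) + K_2e^(5t)

Coefficient matrix A = [[23, -18], [27, -22]].
Characteristic polynomial det(A - λI) = λ^2 - λ - 20 = 0.
Eigenvalues λ = -4, 5.
For λ=-4: (A-λI) row 1 is [27, -18], so an eigenvector is (2, 3).
For λ=5: (A-λI) row 1 is [18, -18], so an eigenvector is (1, 1).
General solution: K_1e^(-4t)(2,3) + K_2e^(5t)(1,1).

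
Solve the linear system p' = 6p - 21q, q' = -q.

p(t) = 3C_1e^(-t) + C_2e^(6t), q(t) = C_1e^(-t)

Coefficient matrix A = [[6, -21], [0, -1]].
Characteristic polynomial det(A - λI) = λ^2 - 5λ - 6 = 0.
Eigenvalues λ = -1, 6.
For λ=-1: (A-λI) row 1 is [7, -21], so an eigenvector is (3, 1).
For λ=6: (A-λI) row 1 is [0, -21], so an eigenvector is (1, 0).
General solution: C_1e^(-t)(3,1) + C_2e^(6t)(1,0).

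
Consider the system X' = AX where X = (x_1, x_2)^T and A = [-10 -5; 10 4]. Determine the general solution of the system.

x_1(t) = -2c_1e^(-3t)sin(t) + c_1e^(-3t)cos(t) + c_2e^(-3t)sin(t) + 2c_2e^(-3t)cos(t), x_2(t) = 3c_1e^(-3t)sin(t) - c_1e^(-3t)cos(t) - c_2e^(-3t)sin(t) - 3c_2e^(-3t)cos(t)

Coefficient matrix A = [[-10, -5], [10, 4]].
Characteristic polynomial det(A - λI) = λ^2 + 6λ + 10 = 0.
Eigenvalues λ = -3 ± i (complex conjugate pair).
For λ=-3+i: an eigenvector is (1,-1) - i(-2,3) = (1 + 2i, -1 - 3i).
A real fundamental pair from Re and Im of e^((-3+i)t)v: X_1 = e^(-3t)(cos(t)·(1,-1) + sin(t)·(-2,3)), X_2 = e^(-3t)(sin(t)·(1,-1) - cos(t)·(-2,3)).
General solution: c_1X_1 + c_2X_2.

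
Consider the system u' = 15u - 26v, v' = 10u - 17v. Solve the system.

u(t) = -2K_1e^(-t)sin(2t) + 3K_1e^(-t)cos(2t) + 3K_2e^(-t)sin(2t) + 2K_2e^(-t)cos(2t), v(t) = -K_1e^(-t)sin(2t) + 2K_1e^(-t)cos(2t) + 2K_2e^(-t)sin(2t) + K_2e^(-t)cos(2t)

Coefficient matrix A = [[15, -26], [10, -17]].
Characteristic polynomial det(A - λI) = λ^2 + 2λ + 5 = 0.
Eigenvalues λ = -1 ± 2i (complex conjugate pair).
For λ=-1+2i: an eigenvector is (3,2) - i(-2,-1) = (3 + 2i, 2 + i).
A real fundamental pair from Re and Im of e^((-1+2i)t)v: X_1 = e^(-t)(cos(2t)·(3,2) + sin(2t)·(-2,-1)), X_2 = e^(-t)(sin(2t)·(3,2) - cos(2t)·(-2,-1)).
General solution: K_1X_1 + K_2X_2.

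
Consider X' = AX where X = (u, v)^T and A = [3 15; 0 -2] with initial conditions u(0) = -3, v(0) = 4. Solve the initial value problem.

Coefficient matrix A = [[3, 15], [0, -2]].
Characteristic polynomial det(A - λI) = λ^2 - λ - 6 = 0.
Eigenvalues λ = 3, -2.
For λ=3: (A-λI) row 1 is [0, 15], so an eigenvector is (-1, 0).
For λ=-2: (A-λI) row 1 is [5, 15], so an eigenvector is (3, -1).
General solution: K_1e^(3t)(-1,0) + K_2e^(-2t)(3,-1).
Applying u(0)=-3, v(0)=4 gives K_1=-9, K_2=-4.

u(t) = 9e^(3t) - 12e^(-2t), v(t) = 4e^(-2t)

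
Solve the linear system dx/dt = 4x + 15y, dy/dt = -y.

Coefficient matrix A = [[4, 15], [0, -1]].
Characteristic polynomial det(A - λI) = λ^2 - 3λ - 4 = 0.
Eigenvalues λ = -1, 4.
For λ=-1: (A-λI) row 1 is [5, 15], so an eigenvector is (-3, 1).
For λ=4: (A-λI) row 1 is [0, 15], so an eigenvector is (-1, 0).
General solution: C_1e^(-t)(-3,1) + C_2e^(4t)(-1,0).

x(t) = -3C_1e^(-t) - C_2e^(4t), y(t) = C_1e^(-t)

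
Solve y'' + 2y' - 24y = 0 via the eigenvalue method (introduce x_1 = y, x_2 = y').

Let x_1 = y, x_2 = y'. Then x_1' = x_2 and x_2' = 24x_1 - 2x_2.
A = [[0,1],[24,-2]]; det(A-λI) = λ^2 + 2λ - 24.
Eigenvalues λ = 4, -6 with eigenvectors (1,4), (1,-6).

y(t) = K_1e^(4t) + K_2e^(-6t)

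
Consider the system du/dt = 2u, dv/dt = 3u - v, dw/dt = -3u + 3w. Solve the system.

Coefficient matrix A = [[2, 0, 0], [3, -1, 0], [-3, 0, 3]].
det(A - λI) = 0 gives eigenvalues λ = 2, -1, 3.
For λ=2: eigenvector (1,1,3).
For λ=-1: eigenvector (0,1,0).
For λ=3: eigenvector (0,0,1).
General solution: c_1e^(2t)(1,1,3) + c_2e^(-t)(0,1,0) + c_3e^(3t)(0,0,1).

u(t) = c_1e^(2t), v(t) = c_1e^(2t) + c_2e^(-t), w(t) = 3c_1e^(2t) + c_3e^(3t)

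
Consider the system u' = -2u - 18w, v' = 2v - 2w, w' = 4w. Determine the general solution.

u(t) = K_1e^(-2t) - 3K_2e^(4t), v(t) = -K_2e^(4t) + K_3e^(2t), w(t) = K_2e^(4t)

Coefficient matrix A = [[-2, 0, -18], [0, 2, -2], [0, 0, 4]].
det(A - λI) = 0 gives eigenvalues λ = -2, 4, 2.
For λ=-2: eigenvector (1,0,0).
For λ=4: eigenvector (-3,-1,1).
For λ=2: eigenvector (0,1,0).
General solution: K_1e^(-2t)(1,0,0) + K_2e^(4t)(-3,-1,1) + K_3e^(2t)(0,1,0).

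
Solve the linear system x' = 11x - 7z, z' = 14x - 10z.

x(t) = c_1e^(-3t) - c_2e^(4t), z(t) = 2c_1e^(-3t) - c_2e^(4t)

Coefficient matrix A = [[11, -7], [14, -10]].
Characteristic polynomial det(A - λI) = λ^2 - λ - 12 = 0.
Eigenvalues λ = -3, 4.
For λ=-3: (A-λI) row 1 is [14, -7], so an eigenvector is (1, 2).
For λ=4: (A-λI) row 1 is [7, -7], so an eigenvector is (-1, -1).
General solution: c_1e^(-3t)(1,2) + c_2e^(4t)(-1,-1).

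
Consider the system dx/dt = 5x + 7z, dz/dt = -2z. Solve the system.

x(t) = -c_1e^(5t) + c_2e^(-2t), z(t) = -c_2e^(-2t)

Coefficient matrix A = [[5, 7], [0, -2]].
Characteristic polynomial det(A - λI) = λ^2 - 3λ - 10 = 0.
Eigenvalues λ = 5, -2.
For λ=5: (A-λI) row 1 is [0, 7], so an eigenvector is (-1, 0).
For λ=-2: (A-λI) row 1 is [7, 7], so an eigenvector is (1, -1).
General solution: c_1e^(5t)(-1,0) + c_2e^(-2t)(1,-1).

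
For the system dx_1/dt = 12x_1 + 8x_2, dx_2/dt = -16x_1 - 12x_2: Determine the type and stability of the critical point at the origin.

A = [[12,8],[-16,-12]]; det(A-λI) = λ^2 - 16.
λ = 4, -4: opposite signs.

saddle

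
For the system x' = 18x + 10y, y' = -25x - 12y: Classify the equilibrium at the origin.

A = [[18,10],[-25,-12]]; det(A-λI) = λ^2 - 6λ + 34.
λ = 3 ± 5i: positive real part.

unstable spiral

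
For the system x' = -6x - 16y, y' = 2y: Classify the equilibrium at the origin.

saddle

A = [[-6,-16],[0,2]]; det(A-λI) = λ^2 + 4λ - 12.
λ = 2, -6: opposite signs.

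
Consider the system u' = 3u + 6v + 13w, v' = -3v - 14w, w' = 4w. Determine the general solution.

u(t) = c_1e^(3t) + c_2e^(4t) - c_3e^(-3t), v(t) = -2c_2e^(4t) + c_3e^(-3t), w(t) = c_2e^(4t)

Coefficient matrix A = [[3, 6, 13], [0, -3, -14], [0, 0, 4]].
det(A - λI) = 0 gives eigenvalues λ = 3, 4, -3.
For λ=3: eigenvector (1,0,0).
For λ=4: eigenvector (1,-2,1).
For λ=-3: eigenvector (-1,1,0).
General solution: c_1e^(3t)(1,0,0) + c_2e^(4t)(1,-2,1) + c_3e^(-3t)(-1,1,0).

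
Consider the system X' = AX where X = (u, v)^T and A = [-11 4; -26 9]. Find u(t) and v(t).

u(t) = -K_1e^(-t)sin(2t) + K_1e^(-t)cos(2t) + K_2e^(-t)sin(2t) + K_2e^(-t)cos(2t), v(t) = -3K_1e^(-t)sin(2t) + 2K_1e^(-t)cos(2t) + 2K_2e^(-t)sin(2t) + 3K_2e^(-t)cos(2t)

Coefficient matrix A = [[-11, 4], [-26, 9]].
Characteristic polynomial det(A - λI) = λ^2 + 2λ + 5 = 0.
Eigenvalues λ = -1 ± 2i (complex conjugate pair).
For λ=-1+2i: an eigenvector is (1,2) - i(-1,-3) = (1 + i, 2 + 3i).
A real fundamental pair from Re and Im of e^((-1+2i)t)v: X_1 = e^(-t)(cos(2t)·(1,2) + sin(2t)·(-1,-3)), X_2 = e^(-t)(sin(2t)·(1,2) - cos(2t)·(-1,-3)).
General solution: K_1X_1 + K_2X_2.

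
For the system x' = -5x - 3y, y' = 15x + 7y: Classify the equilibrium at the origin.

A = [[-5,-3],[15,7]]; det(A-λI) = λ^2 - 2λ + 10.
λ = 1 ± 3i: positive real part.

unstable spiral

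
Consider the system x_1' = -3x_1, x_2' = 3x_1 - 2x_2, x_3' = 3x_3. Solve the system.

x_1(t) = K_1e^(-3t), x_2(t) = -3K_1e^(-3t) + K_2e^(-2t), x_3(t) = K_3e^(3t)

Coefficient matrix A = [[-3, 0, 0], [3, -2, 0], [0, 0, 3]].
det(A - λI) = 0 gives eigenvalues λ = -3, -2, 3.
For λ=-3: eigenvector (1,-3,0).
For λ=-2: eigenvector (0,1,0).
For λ=3: eigenvector (0,0,1).
General solution: K_1e^(-3t)(1,-3,0) + K_2e^(-2t)(0,1,0) + K_3e^(3t)(0,0,1).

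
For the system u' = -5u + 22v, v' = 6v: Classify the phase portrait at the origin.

A = [[-5,22],[0,6]]; det(A-λI) = λ^2 - λ - 30.
λ = -5, 6: opposite signs.

saddle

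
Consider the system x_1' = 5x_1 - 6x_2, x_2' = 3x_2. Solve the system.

x_1(t) = -c_1e^(5t) - 3c_2e^(3t), x_2(t) = -c_2e^(3t)

Coefficient matrix A = [[5, -6], [0, 3]].
Characteristic polynomial det(A - λI) = λ^2 - 8λ + 15 = 0.
Eigenvalues λ = 5, 3.
For λ=5: (A-λI) row 1 is [0, -6], so an eigenvector is (-1, 0).
For λ=3: (A-λI) row 1 is [2, -6], so an eigenvector is (-3, -1).
General solution: c_1e^(5t)(-1,0) + c_2e^(3t)(-3,-1).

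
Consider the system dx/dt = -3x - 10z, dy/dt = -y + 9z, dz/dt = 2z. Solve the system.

x(t) = c_1e^(-3t) - 2c_3e^(2t), y(t) = c_2e^(-t) + 3c_3e^(2t), z(t) = c_3e^(2t)

Coefficient matrix A = [[-3, 0, -10], [0, -1, 9], [0, 0, 2]].
det(A - λI) = 0 gives eigenvalues λ = -3, -1, 2.
For λ=-3: eigenvector (1,0,0).
For λ=-1: eigenvector (0,1,0).
For λ=2: eigenvector (-2,3,1).
General solution: c_1e^(-3t)(1,0,0) + c_2e^(-t)(0,1,0) + c_3e^(2t)(-2,3,1).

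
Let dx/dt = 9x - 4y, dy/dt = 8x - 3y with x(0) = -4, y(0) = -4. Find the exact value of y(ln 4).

-4096

A = [[9,-4],[8,-3]]; eigenvalues λ = 1, 5.
Eigenvectors: (-1,-2) for λ=1, (1,1) for λ=5.
From the initial condition, c_1 = 0, c_2 = -4.
y(ln 4) = (0)(4^1)(-2) + (-4)(4^5)(1) = -4096.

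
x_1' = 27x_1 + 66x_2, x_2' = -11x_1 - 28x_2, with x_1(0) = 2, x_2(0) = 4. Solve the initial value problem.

x_1(t) = 30e^(5t) - 28e^(-6t), x_2(t) = -10e^(5t) + 14e^(-6t)

Coefficient matrix A = [[27, 66], [-11, -28]].
Characteristic polynomial det(A - λI) = λ^2 + λ - 30 = 0.
Eigenvalues λ = 5, -6.
For λ=5: (A-λI) row 1 is [22, 66], so an eigenvector is (-3, 1).
For λ=-6: (A-λI) row 1 is [33, 66], so an eigenvector is (-2, 1).
General solution: C_1e^(5t)(-3,1) + C_2e^(-6t)(-2,1).
Applying x_1(0)=2, x_2(0)=4 gives C_1=-10, C_2=14.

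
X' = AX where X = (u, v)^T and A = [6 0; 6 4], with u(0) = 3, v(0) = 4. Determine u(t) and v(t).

Coefficient matrix A = [[6, 0], [6, 4]].
Characteristic polynomial det(A - λI) = λ^2 - 10λ + 24 = 0.
Eigenvalues λ = 6, 4.
For λ=6: (A-λI) row 2 is [6, -2], so an eigenvector is (1, 3).
For λ=4: (A-λI) row 1 is [2, 0], so an eigenvector is (0, 1).
General solution: C_1e^(6t)(1,3) + C_2e^(4t)(0,1).
Applying u(0)=3, v(0)=4 gives C_1=3, C_2=-5.

u(t) = 3e^(6t), v(t) = 9e^(6t) - 5e^(4t)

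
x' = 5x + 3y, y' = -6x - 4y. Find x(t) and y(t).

Coefficient matrix A = [[5, 3], [-6, -4]].
Characteristic polynomial det(A - λI) = λ^2 - λ - 2 = 0.
Eigenvalues λ = 2, -1.
For λ=2: (A-λI) row 1 is [3, 3], so an eigenvector is (-1, 1).
For λ=-1: (A-λI) row 1 is [6, 3], so an eigenvector is (1, -2).
General solution: K_1e^(2t)(-1,1) + K_2e^(-t)(1,-2).

x(t) = -K_1e^(2t) + K_2e^(-t), y(t) = K_1e^(2t) - 2K_2e^(-t)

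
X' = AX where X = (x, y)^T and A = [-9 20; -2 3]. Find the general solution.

Coefficient matrix A = [[-9, 20], [-2, 3]].
Characteristic polynomial det(A - λI) = λ^2 + 6λ + 13 = 0.
Eigenvalues λ = -3 ± 2i (complex conjugate pair).
For λ=-3+2i: an eigenvector is (-1,0) - i(3,1) = (-1 - 3i, 0 - i).
A real fundamental pair from Re and Im of e^((-3+2i)t)v: X_1 = e^(-3t)(cos(2t)·(-1,0) + sin(2t)·(3,1)), X_2 = e^(-3t)(sin(2t)·(-1,0) - cos(2t)·(3,1)).
General solution: K_1X_1 + K_2X_2.

x(t) = 3K_1e^(-3t)sin(2t) - K_1e^(-3t)cos(2t) - K_2e^(-3t)sin(2t) - 3K_2e^(-3t)cos(2t), y(t) = K_1e^(-3t)sin(2t) - K_2e^(-3t)cos(2t)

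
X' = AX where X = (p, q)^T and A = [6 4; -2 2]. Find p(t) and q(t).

p(t) = c_1e^(4t)sin(2t) - c_1e^(4t)cos(2t) - c_2e^(4t)sin(2t) - c_2e^(4t)cos(2t), q(t) = c_1e^(4t)cos(2t) + c_2e^(4t)sin(2t)

Coefficient matrix A = [[6, 4], [-2, 2]].
Characteristic polynomial det(A - λI) = λ^2 - 8λ + 20 = 0.
Eigenvalues λ = 4 ± 2i (complex conjugate pair).
For λ=4+2i: an eigenvector is (-1,1) - i(1,0) = (-1 - i, 1).
A real fundamental pair from Re and Im of e^((4+2i)t)v: X_1 = e^(4t)(cos(2t)·(-1,1) + sin(2t)·(1,0)), X_2 = e^(4t)(sin(2t)·(-1,1) - cos(2t)·(1,0)).
General solution: c_1X_1 + c_2X_2.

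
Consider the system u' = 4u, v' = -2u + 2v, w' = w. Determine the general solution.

Coefficient matrix A = [[4, 0, 0], [-2, 2, 0], [0, 0, 1]].
det(A - λI) = 0 gives eigenvalues λ = 4, 2, 1.
For λ=4: eigenvector (1,-1,0).
For λ=2: eigenvector (0,1,0).
For λ=1: eigenvector (0,0,1).
General solution: c_1e^(4t)(1,-1,0) + c_2e^(2t)(0,1,0) + c_3e^(t)(0,0,1).

u(t) = c_1e^(4t), v(t) = -c_1e^(4t) + c_2e^(2t), w(t) = c_3e^(t)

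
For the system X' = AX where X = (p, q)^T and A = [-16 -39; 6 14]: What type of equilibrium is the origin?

A = [[-16,-39],[6,14]]; det(A-λI) = λ^2 + 2λ + 10.
λ = -1 ± 3i: negative real part.

stable spiral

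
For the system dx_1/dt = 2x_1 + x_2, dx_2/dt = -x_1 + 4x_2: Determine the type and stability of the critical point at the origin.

A = [[2,1],[-1,4]]; det(A-λI) = λ^2 - 6λ + 9.
repeated λ = 3 with a single eigenvector.

unstable improper node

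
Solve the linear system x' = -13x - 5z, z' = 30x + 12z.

Coefficient matrix A = [[-13, -5], [30, 12]].
Characteristic polynomial det(A - λI) = λ^2 + λ - 6 = 0.
Eigenvalues λ = 2, -3.
For λ=2: (A-λI) row 1 is [-15, -5], so an eigenvector is (-1, 3).
For λ=-3: (A-λI) row 1 is [-10, -5], so an eigenvector is (-1, 2).
General solution: c_1e^(2t)(-1,3) + c_2e^(-3t)(-1,2).

x(t) = -c_1e^(2t) - c_2e^(-3t), z(t) = 3c_1e^(2t) + 2c_2e^(-3t)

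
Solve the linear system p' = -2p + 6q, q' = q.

Coefficient matrix A = [[-2, 6], [0, 1]].
Characteristic polynomial det(A - λI) = λ^2 + λ - 2 = 0.
Eigenvalues λ = -2, 1.
For λ=-2: (A-λI) row 1 is [0, 6], so an eigenvector is (1, 0).
For λ=1: (A-λI) row 1 is [-3, 6], so an eigenvector is (-2, -1).
General solution: K_1e^(-2t)(1,0) + K_2e^(t)(-2,-1).

p(t) = K_1e^(-2t) - 2K_2e^(t), q(t) = -K_2e^(t)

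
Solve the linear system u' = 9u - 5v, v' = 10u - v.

Coefficient matrix A = [[9, -5], [10, -1]].
Characteristic polynomial det(A - λI) = λ^2 - 8λ + 41 = 0.
Eigenvalues λ = 4 ± 5i (complex conjugate pair).
For λ=4+5i: an eigenvector is (0,-1) - i(1,1) = (0 - i, -1 - i).
A real fundamental pair from Re and Im of e^((4+5i)t)v: X_1 = e^(4t)(cos(5t)·(0,-1) + sin(5t)·(1,1)), X_2 = e^(4t)(sin(5t)·(0,-1) - cos(5t)·(1,1)).
General solution: K_1X_1 + K_2X_2.

u(t) = K_1e^(4t)sin(5t) - K_2e^(4t)cos(5t), v(t) = K_1e^(4t)sin(5t) - K_1e^(4t)cos(5t) - K_2e^(4t)sin(5t) - K_2e^(4t)cos(5t)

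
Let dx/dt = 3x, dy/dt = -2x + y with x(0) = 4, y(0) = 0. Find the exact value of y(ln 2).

A = [[3,0],[-2,1]]; eigenvalues λ = 1, 3.
Eigenvectors: (0,1) for λ=1, (-1,1) for λ=3.
From the initial condition, c_1 = 4, c_2 = -4.
y(ln 2) = (4)(2^1)(1) + (-4)(2^3)(1) = -24.

-24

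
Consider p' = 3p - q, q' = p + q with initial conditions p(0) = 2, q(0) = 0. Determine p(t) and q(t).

p(t) = 2te^(2t) + 2e^(2t), q(t) = 2te^(2t)

Coefficient matrix A = [[3, -1], [1, 1]].
Characteristic polynomial det(A - λI) = λ^2 - 4λ + 4 = 0.
Single eigenvalue λ = 2 with algebraic multiplicity 2.
Eigenvector v = (1,1); generalized eigenvector w with (A-λI)w=v is (-1,-2).
General solution: e^(2t)[C_1·v + C_2·(t·v + w)].
Applying p(0)=2, q(0)=0 gives C_1=4, C_2=2.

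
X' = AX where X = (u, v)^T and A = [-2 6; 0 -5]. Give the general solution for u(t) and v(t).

u(t) = 2K_1e^(-5t) - K_2e^(-2t), v(t) = -K_1e^(-5t)

Coefficient matrix A = [[-2, 6], [0, -5]].
Characteristic polynomial det(A - λI) = λ^2 + 7λ + 10 = 0.
Eigenvalues λ = -5, -2.
For λ=-5: (A-λI) row 1 is [3, 6], so an eigenvector is (2, -1).
For λ=-2: (A-λI) row 1 is [0, 6], so an eigenvector is (-1, 0).
General solution: K_1e^(-5t)(2,-1) + K_2e^(-2t)(-1,0).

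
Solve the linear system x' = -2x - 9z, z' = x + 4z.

Coefficient matrix A = [[-2, -9], [1, 4]].
Characteristic polynomial det(A - λI) = λ^2 - 2λ + 1 = 0.
Single eigenvalue λ = 1 with algebraic multiplicity 2.
Eigenvector v = (3,-1); generalized eigenvector w with (A-λI)w=v is (2,-1).
General solution: e^(t)[K_1·v + K_2·(t·v + w)].

x(t) = 3K_1e^(t) + 3K_2te^(t) + 2K_2e^(t), z(t) = -K_1e^(t) - K_2te^(t) - K_2e^(t)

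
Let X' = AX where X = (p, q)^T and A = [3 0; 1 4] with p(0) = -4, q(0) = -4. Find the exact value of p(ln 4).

-256

A = [[3,0],[1,4]]; eigenvalues λ = 3, 4.
Eigenvectors: (1,-1) for λ=3, (0,-1) for λ=4.
From the initial condition, c_1 = -4, c_2 = 8.
p(ln 4) = (-4)(4^3)(1) + (8)(4^4)(0) = -256.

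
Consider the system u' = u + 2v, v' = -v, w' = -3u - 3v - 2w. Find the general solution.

Coefficient matrix A = [[1, 2, 0], [0, -1, 0], [-3, -3, -2]].
det(A - λI) = 0 gives eigenvalues λ = -2, -1, 1.
For λ=-2: eigenvector (0,0,1).
For λ=-1: eigenvector (-1,1,0).
For λ=1: eigenvector (1,0,-1).
General solution: c_1e^(-2t)(0,0,1) + c_2e^(-t)(-1,1,0) + c_3e^(t)(1,0,-1).

u(t) = -c_2e^(-t) + c_3e^(t), v(t) = c_2e^(-t), w(t) = c_1e^(-2t) - c_3e^(t)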